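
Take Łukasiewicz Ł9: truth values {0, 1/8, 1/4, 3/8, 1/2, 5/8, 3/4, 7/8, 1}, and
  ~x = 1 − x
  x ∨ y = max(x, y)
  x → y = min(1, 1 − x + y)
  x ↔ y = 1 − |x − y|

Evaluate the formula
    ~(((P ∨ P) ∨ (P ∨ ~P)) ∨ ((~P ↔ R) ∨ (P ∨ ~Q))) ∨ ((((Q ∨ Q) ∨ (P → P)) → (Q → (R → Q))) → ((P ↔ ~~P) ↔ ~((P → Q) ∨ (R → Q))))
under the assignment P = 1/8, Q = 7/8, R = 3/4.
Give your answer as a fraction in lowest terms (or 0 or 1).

P ∨ P = 1/8 ∨ 1/8 = 1/8
~P = ~1/8 = 7/8
P ∨ ~P = 1/8 ∨ 7/8 = 7/8
(P ∨ P) ∨ (P ∨ ~P) = 1/8 ∨ 7/8 = 7/8
~P = ~1/8 = 7/8
~P ↔ R = 7/8 ↔ 3/4 = 7/8
~Q = ~7/8 = 1/8
P ∨ ~Q = 1/8 ∨ 1/8 = 1/8
(~P ↔ R) ∨ (P ∨ ~Q) = 7/8 ∨ 1/8 = 7/8
((P ∨ P) ∨ (P ∨ ~P)) ∨ ((~P ↔ R) ∨ (P ∨ ~Q)) = 7/8 ∨ 7/8 = 7/8
~(((P ∨ P) ∨ (P ∨ ~P)) ∨ ((~P ↔ R) ∨ (P ∨ ~Q))) = ~7/8 = 1/8
Q ∨ Q = 7/8 ∨ 7/8 = 7/8
P → P = 1/8 → 1/8 = 1
(Q ∨ Q) ∨ (P → P) = 7/8 ∨ 1 = 1
R → Q = 3/4 → 7/8 = 1
Q → (R → Q) = 7/8 → 1 = 1
((Q ∨ Q) ∨ (P → P)) → (Q → (R → Q)) = 1 → 1 = 1
~P = ~1/8 = 7/8
~~P = ~7/8 = 1/8
P ↔ ~~P = 1/8 ↔ 1/8 = 1
P → Q = 1/8 → 7/8 = 1
R → Q = 3/4 → 7/8 = 1
(P → Q) ∨ (R → Q) = 1 ∨ 1 = 1
~((P → Q) ∨ (R → Q)) = ~1 = 0
(P ↔ ~~P) ↔ ~((P → Q) ∨ (R → Q)) = 1 ↔ 0 = 0
(((Q ∨ Q) ∨ (P → P)) → (Q → (R → Q))) → ((P ↔ ~~P) ↔ ~((P → Q) ∨ (R → Q))) = 1 → 0 = 0
~(((P ∨ P) ∨ (P ∨ ~P)) ∨ ((~P ↔ R) ∨ (P ∨ ~Q))) ∨ ((((Q ∨ Q) ∨ (P → P)) → (Q → (R → Q))) → ((P ↔ ~~P) ↔ ~((P → Q) ∨ (R → Q)))) = 1/8 ∨ 0 = 1/8

1/8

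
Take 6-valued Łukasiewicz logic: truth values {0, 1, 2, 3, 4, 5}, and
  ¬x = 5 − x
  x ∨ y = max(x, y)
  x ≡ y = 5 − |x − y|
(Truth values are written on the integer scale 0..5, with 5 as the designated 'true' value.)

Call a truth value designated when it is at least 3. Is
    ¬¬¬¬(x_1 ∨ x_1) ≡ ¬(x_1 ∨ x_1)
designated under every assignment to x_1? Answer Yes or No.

No

Counterexample: take x_1 = 0.
x_1 ∨ x_1 = 0 ∨ 0 = 0
¬(x_1 ∨ x_1) = ¬0 = 5
¬¬(x_1 ∨ x_1) = ¬5 = 0
¬¬¬(x_1 ∨ x_1) = ¬0 = 5
¬¬¬¬(x_1 ∨ x_1) = ¬5 = 0
x_1 ∨ x_1 = 0 ∨ 0 = 0
¬(x_1 ∨ x_1) = ¬0 = 5
¬¬¬¬(x_1 ∨ x_1) ≡ ¬(x_1 ∨ x_1) = 0 ≡ 5 = 0
This gives 0, which is below 3.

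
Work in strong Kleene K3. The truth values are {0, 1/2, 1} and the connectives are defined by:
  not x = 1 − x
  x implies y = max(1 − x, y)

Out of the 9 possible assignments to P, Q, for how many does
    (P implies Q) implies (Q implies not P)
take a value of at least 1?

5

P = 0, Q = 0 ↦ 1  ≥
P = 0, Q = 1/2 ↦ 1  ≥
P = 0, Q = 1 ↦ 1  ≥
P = 1/2, Q = 0 ↦ 1  ≥
P = 1/2, Q = 1/2 ↦ 1/2  <
P = 1/2, Q = 1 ↦ 1/2  <
P = 1, Q = 0 ↦ 1  ≥
P = 1, Q = 1/2 ↦ 1/2  <
P = 1, Q = 1 ↦ 0  <
So 5 of the 9 assignments meet the threshold.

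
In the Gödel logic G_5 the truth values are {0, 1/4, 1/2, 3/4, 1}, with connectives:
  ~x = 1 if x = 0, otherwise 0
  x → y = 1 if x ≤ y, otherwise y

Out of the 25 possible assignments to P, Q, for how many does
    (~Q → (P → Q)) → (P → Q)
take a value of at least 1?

value 1: 19 assignments (counts)
value 3/4: 1 assignment
value 1/2: 2 assignments
value 1/4: 3 assignments
So 19 of the 25 assignments meet the threshold.

19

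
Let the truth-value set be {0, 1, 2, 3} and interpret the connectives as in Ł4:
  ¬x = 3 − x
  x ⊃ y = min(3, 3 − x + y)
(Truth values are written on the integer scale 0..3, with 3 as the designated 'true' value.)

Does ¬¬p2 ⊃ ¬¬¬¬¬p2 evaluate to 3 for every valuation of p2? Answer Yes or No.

Counterexample: take p2 = 2.
¬p2 = ¬2 = 1
¬¬p2 = ¬1 = 2
¬p2 = ¬2 = 1
¬¬p2 = ¬1 = 2
¬¬¬p2 = ¬2 = 1
¬¬¬¬p2 = ¬1 = 2
¬¬¬¬¬p2 = ¬2 = 1
¬¬p2 ⊃ ¬¬¬¬¬p2 = 2 ⊃ 1 = 2
This gives 2 ≠ 3.

No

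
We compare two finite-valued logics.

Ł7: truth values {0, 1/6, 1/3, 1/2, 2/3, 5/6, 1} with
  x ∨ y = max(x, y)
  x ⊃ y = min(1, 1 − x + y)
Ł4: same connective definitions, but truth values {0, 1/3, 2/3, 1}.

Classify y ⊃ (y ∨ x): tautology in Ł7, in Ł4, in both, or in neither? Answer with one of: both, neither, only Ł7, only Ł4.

In Ł7: every assignment gives 1 — tautology.
In Ł4: every assignment gives 1 — tautology.

both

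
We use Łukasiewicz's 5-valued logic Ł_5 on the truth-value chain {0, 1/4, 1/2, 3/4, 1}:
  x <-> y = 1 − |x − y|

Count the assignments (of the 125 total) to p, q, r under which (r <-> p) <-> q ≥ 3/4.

value 1: 25 assignments (counts)
value 3/4: 43 assignments (counts)
value 1/2: 31 assignments
value 1/4: 19 assignments
value 0: 7 assignments
So 68 of the 125 assignments meet the threshold.

68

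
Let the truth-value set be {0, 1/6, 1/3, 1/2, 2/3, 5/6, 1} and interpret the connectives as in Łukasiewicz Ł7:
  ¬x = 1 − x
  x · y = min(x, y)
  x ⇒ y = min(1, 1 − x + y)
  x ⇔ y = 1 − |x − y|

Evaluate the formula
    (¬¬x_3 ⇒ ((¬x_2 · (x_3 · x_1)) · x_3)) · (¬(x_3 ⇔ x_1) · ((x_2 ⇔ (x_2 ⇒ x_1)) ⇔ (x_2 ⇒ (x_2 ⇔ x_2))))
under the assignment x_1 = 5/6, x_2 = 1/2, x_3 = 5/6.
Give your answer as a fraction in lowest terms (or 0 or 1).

0

¬x_3 = ¬5/6 = 1/6
¬¬x_3 = ¬1/6 = 5/6
¬x_2 = ¬1/2 = 1/2
x_3 · x_1 = 5/6 · 5/6 = 5/6
¬x_2 · (x_3 · x_1) = 1/2 · 5/6 = 1/2
(¬x_2 · (x_3 · x_1)) · x_3 = 1/2 · 5/6 = 1/2
¬¬x_3 ⇒ ((¬x_2 · (x_3 · x_1)) · x_3) = 5/6 ⇒ 1/2 = 2/3
x_3 ⇔ x_1 = 5/6 ⇔ 5/6 = 1
¬(x_3 ⇔ x_1) = ¬1 = 0
x_2 ⇒ x_1 = 1/2 ⇒ 5/6 = 1
x_2 ⇔ (x_2 ⇒ x_1) = 1/2 ⇔ 1 = 1/2
x_2 ⇔ x_2 = 1/2 ⇔ 1/2 = 1
x_2 ⇒ (x_2 ⇔ x_2) = 1/2 ⇒ 1 = 1
(x_2 ⇔ (x_2 ⇒ x_1)) ⇔ (x_2 ⇒ (x_2 ⇔ x_2)) = 1/2 ⇔ 1 = 1/2
¬(x_3 ⇔ x_1) · ((x_2 ⇔ (x_2 ⇒ x_1)) ⇔ (x_2 ⇒ (x_2 ⇔ x_2))) = 0 · 1/2 = 0
(¬¬x_3 ⇒ ((¬x_2 · (x_3 · x_1)) · x_3)) · (¬(x_3 ⇔ x_1) · ((x_2 ⇔ (x_2 ⇒ x_1)) ⇔ (x_2 ⇒ (x_2 ⇔ x_2)))) = 2/3 · 0 = 0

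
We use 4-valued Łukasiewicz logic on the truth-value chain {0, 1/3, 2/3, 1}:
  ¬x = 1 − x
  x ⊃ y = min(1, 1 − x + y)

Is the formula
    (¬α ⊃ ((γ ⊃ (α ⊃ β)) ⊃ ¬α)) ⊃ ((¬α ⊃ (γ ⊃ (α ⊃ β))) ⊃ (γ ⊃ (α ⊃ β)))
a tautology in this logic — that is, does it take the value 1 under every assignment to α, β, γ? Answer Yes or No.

No

Counterexample: take α = 1/3, β = 0, γ = 1.
¬α = ¬1/3 = 2/3
α ⊃ β = 1/3 ⊃ 0 = 2/3
γ ⊃ (α ⊃ β) = 1 ⊃ 2/3 = 2/3
(γ ⊃ (α ⊃ β)) ⊃ ¬α = 2/3 ⊃ 2/3 = 1
¬α ⊃ ((γ ⊃ (α ⊃ β)) ⊃ ¬α) = 2/3 ⊃ 1 = 1
¬α = ¬1/3 = 2/3
α ⊃ β = 1/3 ⊃ 0 = 2/3
γ ⊃ (α ⊃ β) = 1 ⊃ 2/3 = 2/3
¬α ⊃ (γ ⊃ (α ⊃ β)) = 2/3 ⊃ 2/3 = 1
α ⊃ β = 1/3 ⊃ 0 = 2/3
γ ⊃ (α ⊃ β) = 1 ⊃ 2/3 = 2/3
(¬α ⊃ (γ ⊃ (α ⊃ β))) ⊃ (γ ⊃ (α ⊃ β)) = 1 ⊃ 2/3 = 2/3
(¬α ⊃ ((γ ⊃ (α ⊃ β)) ⊃ ¬α)) ⊃ ((¬α ⊃ (γ ⊃ (α ⊃ β))) ⊃ (γ ⊃ (α ⊃ β))) = 1 ⊃ 2/3 = 2/3
This gives 2/3 ≠ 1.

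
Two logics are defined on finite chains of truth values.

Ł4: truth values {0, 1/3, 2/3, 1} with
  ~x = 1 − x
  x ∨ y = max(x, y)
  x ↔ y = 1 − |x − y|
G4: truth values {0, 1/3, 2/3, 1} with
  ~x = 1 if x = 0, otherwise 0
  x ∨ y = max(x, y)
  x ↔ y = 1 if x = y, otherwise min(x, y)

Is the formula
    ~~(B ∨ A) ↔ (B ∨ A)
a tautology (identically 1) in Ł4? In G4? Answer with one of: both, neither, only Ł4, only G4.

only Ł4

In Ł4: every assignment gives 1 — tautology.
In G4: at A = 0, B = 1/3 the value is 1/3 — not a tautology.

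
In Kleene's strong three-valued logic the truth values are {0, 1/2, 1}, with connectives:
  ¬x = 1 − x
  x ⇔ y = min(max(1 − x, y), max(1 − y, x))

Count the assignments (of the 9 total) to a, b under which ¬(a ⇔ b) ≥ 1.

a = 0, b = 0 ↦ 0  <
a = 0, b = 1/2 ↦ 1/2  <
a = 0, b = 1 ↦ 1  ≥
a = 1/2, b = 0 ↦ 1/2  <
a = 1/2, b = 1/2 ↦ 1/2  <
a = 1/2, b = 1 ↦ 1/2  <
a = 1, b = 0 ↦ 1  ≥
a = 1, b = 1/2 ↦ 1/2  <
a = 1, b = 1 ↦ 0  <
So 2 of the 9 assignments meet the threshold.

2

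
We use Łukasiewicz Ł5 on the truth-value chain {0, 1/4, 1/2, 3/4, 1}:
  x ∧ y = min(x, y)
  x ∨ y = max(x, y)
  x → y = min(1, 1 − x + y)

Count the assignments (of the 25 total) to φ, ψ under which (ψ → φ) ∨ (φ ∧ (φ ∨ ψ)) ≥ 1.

value 1: 15 assignments (counts)
value 3/4: 4 assignments
value 1/2: 3 assignments
value 1/4: 2 assignments
value 0: 1 assignment
So 15 of the 25 assignments meet the threshold.

15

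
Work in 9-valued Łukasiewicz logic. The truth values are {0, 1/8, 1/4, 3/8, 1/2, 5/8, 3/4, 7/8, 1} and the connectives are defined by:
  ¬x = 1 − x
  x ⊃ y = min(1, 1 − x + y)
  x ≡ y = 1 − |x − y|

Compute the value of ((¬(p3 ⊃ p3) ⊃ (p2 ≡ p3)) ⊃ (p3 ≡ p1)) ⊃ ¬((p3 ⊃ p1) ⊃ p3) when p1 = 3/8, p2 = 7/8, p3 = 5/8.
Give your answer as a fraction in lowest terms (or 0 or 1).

p3 ⊃ p3 = 5/8 ⊃ 5/8 = 1
¬(p3 ⊃ p3) = ¬1 = 0
p2 ≡ p3 = 7/8 ≡ 5/8 = 3/4
¬(p3 ⊃ p3) ⊃ (p2 ≡ p3) = 0 ⊃ 3/4 = 1
p3 ≡ p1 = 5/8 ≡ 3/8 = 3/4
(¬(p3 ⊃ p3) ⊃ (p2 ≡ p3)) ⊃ (p3 ≡ p1) = 1 ⊃ 3/4 = 3/4
p3 ⊃ p1 = 5/8 ⊃ 3/8 = 3/4
(p3 ⊃ p1) ⊃ p3 = 3/4 ⊃ 5/8 = 7/8
¬((p3 ⊃ p1) ⊃ p3) = ¬7/8 = 1/8
((¬(p3 ⊃ p3) ⊃ (p2 ≡ p3)) ⊃ (p3 ≡ p1)) ⊃ ¬((p3 ⊃ p1) ⊃ p3) = 3/4 ⊃ 1/8 = 3/8

3/8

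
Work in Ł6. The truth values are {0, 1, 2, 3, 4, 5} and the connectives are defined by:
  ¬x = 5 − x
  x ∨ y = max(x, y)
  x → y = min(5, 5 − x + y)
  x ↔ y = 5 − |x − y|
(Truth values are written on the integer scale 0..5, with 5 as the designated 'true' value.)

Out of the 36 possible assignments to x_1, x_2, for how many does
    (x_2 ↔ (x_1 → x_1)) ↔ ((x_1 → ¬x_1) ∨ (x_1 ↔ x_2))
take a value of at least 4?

19

value 5: 10 assignments (counts)
value 4: 9 assignments (counts)
value 3: 6 assignments
value 2: 4 assignments
value 1: 4 assignments
value 0: 3 assignments
So 19 of the 36 assignments meet the threshold.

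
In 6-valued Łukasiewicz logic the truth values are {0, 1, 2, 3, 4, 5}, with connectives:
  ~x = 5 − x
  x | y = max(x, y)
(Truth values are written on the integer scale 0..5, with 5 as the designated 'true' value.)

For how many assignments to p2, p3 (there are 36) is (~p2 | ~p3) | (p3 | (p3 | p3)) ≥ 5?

value 5: 16 assignments (counts)
value 4: 12 assignments
value 3: 8 assignments
So 16 of the 36 assignments meet the threshold.

16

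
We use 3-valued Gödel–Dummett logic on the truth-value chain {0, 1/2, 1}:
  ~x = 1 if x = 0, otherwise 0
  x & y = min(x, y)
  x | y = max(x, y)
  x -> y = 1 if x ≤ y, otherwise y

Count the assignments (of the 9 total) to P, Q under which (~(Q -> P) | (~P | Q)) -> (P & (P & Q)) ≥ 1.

P = 0, Q = 0 ↦ 0  <
P = 0, Q = 1/2 ↦ 0  <
P = 0, Q = 1 ↦ 0  <
P = 1/2, Q = 0 ↦ 1  ≥
P = 1/2, Q = 1/2 ↦ 1  ≥
P = 1/2, Q = 1 ↦ 1/2  <
P = 1, Q = 0 ↦ 1  ≥
P = 1, Q = 1/2 ↦ 1  ≥
P = 1, Q = 1 ↦ 1  ≥
So 5 of the 9 assignments meet the threshold.

5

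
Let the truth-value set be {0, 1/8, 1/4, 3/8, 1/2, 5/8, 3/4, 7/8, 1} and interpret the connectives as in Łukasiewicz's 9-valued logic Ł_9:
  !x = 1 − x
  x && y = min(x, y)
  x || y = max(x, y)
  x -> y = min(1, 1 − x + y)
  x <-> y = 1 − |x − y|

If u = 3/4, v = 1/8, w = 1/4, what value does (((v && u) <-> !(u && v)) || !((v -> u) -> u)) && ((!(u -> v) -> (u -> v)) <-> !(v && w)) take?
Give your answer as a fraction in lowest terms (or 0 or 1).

1/4

v && u = 1/8 && 3/4 = 1/8
u && v = 3/4 && 1/8 = 1/8
!(u && v) = !1/8 = 7/8
(v && u) <-> !(u && v) = 1/8 <-> 7/8 = 1/4
v -> u = 1/8 -> 3/4 = 1
(v -> u) -> u = 1 -> 3/4 = 3/4
!((v -> u) -> u) = !3/4 = 1/4
((v && u) <-> !(u && v)) || !((v -> u) -> u) = 1/4 || 1/4 = 1/4
u -> v = 3/4 -> 1/8 = 3/8
!(u -> v) = !3/8 = 5/8
u -> v = 3/4 -> 1/8 = 3/8
!(u -> v) -> (u -> v) = 5/8 -> 3/8 = 3/4
v && w = 1/8 && 1/4 = 1/8
!(v && w) = !1/8 = 7/8
(!(u -> v) -> (u -> v)) <-> !(v && w) = 3/4 <-> 7/8 = 7/8
(((v && u) <-> !(u && v)) || !((v -> u) -> u)) && ((!(u -> v) -> (u -> v)) <-> !(v && w)) = 1/4 && 7/8 = 1/4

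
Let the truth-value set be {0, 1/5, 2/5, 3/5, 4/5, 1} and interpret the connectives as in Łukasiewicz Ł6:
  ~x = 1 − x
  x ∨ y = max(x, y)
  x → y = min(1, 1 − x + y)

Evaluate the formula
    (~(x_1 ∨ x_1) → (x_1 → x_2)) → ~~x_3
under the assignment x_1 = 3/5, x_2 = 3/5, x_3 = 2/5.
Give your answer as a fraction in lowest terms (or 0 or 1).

x_1 ∨ x_1 = 3/5 ∨ 3/5 = 3/5
~(x_1 ∨ x_1) = ~3/5 = 2/5
x_1 → x_2 = 3/5 → 3/5 = 1
~(x_1 ∨ x_1) → (x_1 → x_2) = 2/5 → 1 = 1
~x_3 = ~2/5 = 3/5
~~x_3 = ~3/5 = 2/5
(~(x_1 ∨ x_1) → (x_1 → x_2)) → ~~x_3 = 1 → 2/5 = 2/5

2/5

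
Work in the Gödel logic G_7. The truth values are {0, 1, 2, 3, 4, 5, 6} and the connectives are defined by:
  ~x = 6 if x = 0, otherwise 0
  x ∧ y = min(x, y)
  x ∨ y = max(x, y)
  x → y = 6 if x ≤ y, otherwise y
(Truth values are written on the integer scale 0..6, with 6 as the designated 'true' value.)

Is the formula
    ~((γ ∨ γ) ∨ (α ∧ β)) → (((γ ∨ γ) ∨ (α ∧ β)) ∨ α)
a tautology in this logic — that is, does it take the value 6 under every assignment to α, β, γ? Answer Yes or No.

No

Counterexample: take α = 0, β = 0, γ = 0.
γ ∨ γ = 0 ∨ 0 = 0
α ∧ β = 0 ∧ 0 = 0
(γ ∨ γ) ∨ (α ∧ β) = 0 ∨ 0 = 0
~((γ ∨ γ) ∨ (α ∧ β)) = ~0 = 6
((γ ∨ γ) ∨ (α ∧ β)) ∨ α = 0 ∨ 0 = 0
~((γ ∨ γ) ∨ (α ∧ β)) → (((γ ∨ γ) ∨ (α ∧ β)) ∨ α) = 6 → 0 = 0
This gives 0 ≠ 6.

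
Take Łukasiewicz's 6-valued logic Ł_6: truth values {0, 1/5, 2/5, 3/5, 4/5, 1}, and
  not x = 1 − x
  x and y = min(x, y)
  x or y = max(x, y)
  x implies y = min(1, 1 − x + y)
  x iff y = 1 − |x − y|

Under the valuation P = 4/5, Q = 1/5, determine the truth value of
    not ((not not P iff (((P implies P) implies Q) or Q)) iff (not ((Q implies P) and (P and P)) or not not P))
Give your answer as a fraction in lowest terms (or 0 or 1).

2/5

not P = not 4/5 = 1/5
not not P = not 1/5 = 4/5
P implies P = 4/5 implies 4/5 = 1
(P implies P) implies Q = 1 implies 1/5 = 1/5
((P implies P) implies Q) or Q = 1/5 or 1/5 = 1/5
not not P iff (((P implies P) implies Q) or Q) = 4/5 iff 1/5 = 2/5
Q implies P = 1/5 implies 4/5 = 1
P and P = 4/5 and 4/5 = 4/5
(Q implies P) and (P and P) = 1 and 4/5 = 4/5
not ((Q implies P) and (P and P)) = not 4/5 = 1/5
not P = not 4/5 = 1/5
not not P = not 1/5 = 4/5
not ((Q implies P) and (P and P)) or not not P = 1/5 or 4/5 = 4/5
(not not P iff (((P implies P) implies Q) or Q)) iff (not ((Q implies P) and (P and P)) or not not P) = 2/5 iff 4/5 = 3/5
not ((not not P iff (((P implies P) implies Q) or Q)) iff (not ((Q implies P) and (P and P)) or not not P)) = not 3/5 = 2/5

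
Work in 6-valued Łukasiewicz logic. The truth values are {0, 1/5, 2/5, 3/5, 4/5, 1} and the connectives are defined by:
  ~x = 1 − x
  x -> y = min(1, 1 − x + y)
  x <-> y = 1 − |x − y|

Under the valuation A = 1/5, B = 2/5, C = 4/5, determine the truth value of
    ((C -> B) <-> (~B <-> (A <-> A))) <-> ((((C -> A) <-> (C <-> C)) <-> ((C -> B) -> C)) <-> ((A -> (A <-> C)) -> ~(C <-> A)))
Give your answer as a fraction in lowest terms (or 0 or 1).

4/5

C -> B = 4/5 -> 2/5 = 3/5
~B = ~2/5 = 3/5
A <-> A = 1/5 <-> 1/5 = 1
~B <-> (A <-> A) = 3/5 <-> 1 = 3/5
(C -> B) <-> (~B <-> (A <-> A)) = 3/5 <-> 3/5 = 1
C -> A = 4/5 -> 1/5 = 2/5
C <-> C = 4/5 <-> 4/5 = 1
(C -> A) <-> (C <-> C) = 2/5 <-> 1 = 2/5
C -> B = 4/5 -> 2/5 = 3/5
(C -> B) -> C = 3/5 -> 4/5 = 1
((C -> A) <-> (C <-> C)) <-> ((C -> B) -> C) = 2/5 <-> 1 = 2/5
A <-> C = 1/5 <-> 4/5 = 2/5
A -> (A <-> C) = 1/5 -> 2/5 = 1
C <-> A = 4/5 <-> 1/5 = 2/5
~(C <-> A) = ~2/5 = 3/5
(A -> (A <-> C)) -> ~(C <-> A) = 1 -> 3/5 = 3/5
(((C -> A) <-> (C <-> C)) <-> ((C -> B) -> C)) <-> ((A -> (A <-> C)) -> ~(C <-> A)) = 2/5 <-> 3/5 = 4/5
((C -> B) <-> (~B <-> (A <-> A))) <-> ((((C -> A) <-> (C <-> C)) <-> ((C -> B) -> C)) <-> ((A -> (A <-> C)) -> ~(C <-> A))) = 1 <-> 4/5 = 4/5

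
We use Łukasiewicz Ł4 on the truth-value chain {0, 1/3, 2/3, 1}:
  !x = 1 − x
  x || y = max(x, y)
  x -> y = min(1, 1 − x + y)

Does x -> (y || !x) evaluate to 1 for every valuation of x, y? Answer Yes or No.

Counterexample: take x = 2/3, y = 0.
!x = !2/3 = 1/3
y || !x = 0 || 1/3 = 1/3
x -> (y || !x) = 2/3 -> 1/3 = 2/3
This gives 2/3 ≠ 1.

No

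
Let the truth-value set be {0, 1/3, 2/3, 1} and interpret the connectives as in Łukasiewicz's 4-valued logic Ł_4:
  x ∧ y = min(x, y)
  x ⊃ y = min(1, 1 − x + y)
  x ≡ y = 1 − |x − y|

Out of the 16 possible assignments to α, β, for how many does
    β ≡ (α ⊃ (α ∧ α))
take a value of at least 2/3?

8

α = 0, β = 0 ↦ 0  <
α = 0, β = 1/3 ↦ 1/3  <
α = 0, β = 2/3 ↦ 2/3  ≥
α = 0, β = 1 ↦ 1  ≥
α = 1/3, β = 0 ↦ 0  <
α = 1/3, β = 1/3 ↦ 1/3  <
α = 1/3, β = 2/3 ↦ 2/3  ≥
α = 1/3, β = 1 ↦ 1  ≥
α = 2/3, β = 0 ↦ 0  <
α = 2/3, β = 1/3 ↦ 1/3  <
α = 2/3, β = 2/3 ↦ 2/3  ≥
α = 2/3, β = 1 ↦ 1  ≥
α = 1, β = 0 ↦ 0  <
α = 1, β = 1/3 ↦ 1/3  <
α = 1, β = 2/3 ↦ 2/3  ≥
α = 1, β = 1 ↦ 1  ≥
So 8 of the 16 assignments meet the threshold.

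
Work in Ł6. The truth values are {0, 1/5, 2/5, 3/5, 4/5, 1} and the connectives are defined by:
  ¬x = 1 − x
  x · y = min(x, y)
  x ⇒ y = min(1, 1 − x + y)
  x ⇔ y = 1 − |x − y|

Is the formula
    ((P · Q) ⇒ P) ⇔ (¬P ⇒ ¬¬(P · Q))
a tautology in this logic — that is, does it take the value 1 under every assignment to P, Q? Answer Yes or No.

Counterexample: take P = 0, Q = 0.
P · Q = 0 · 0 = 0
(P · Q) ⇒ P = 0 ⇒ 0 = 1
¬P = ¬0 = 1
P · Q = 0 · 0 = 0
¬(P · Q) = ¬0 = 1
¬¬(P · Q) = ¬1 = 0
¬P ⇒ ¬¬(P · Q) = 1 ⇒ 0 = 0
((P · Q) ⇒ P) ⇔ (¬P ⇒ ¬¬(P · Q)) = 1 ⇔ 0 = 0
This gives 0 ≠ 1.

No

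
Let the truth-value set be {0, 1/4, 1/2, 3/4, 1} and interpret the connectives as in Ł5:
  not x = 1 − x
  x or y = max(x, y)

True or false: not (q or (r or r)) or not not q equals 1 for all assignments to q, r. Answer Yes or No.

Counterexample: take q = 0, r = 1/4.
r or r = 1/4 or 1/4 = 1/4
q or (r or r) = 0 or 1/4 = 1/4
not (q or (r or r)) = not 1/4 = 3/4
not q = not 0 = 1
not not q = not 1 = 0
not (q or (r or r)) or not not q = 3/4 or 0 = 3/4
This gives 3/4 ≠ 1.

No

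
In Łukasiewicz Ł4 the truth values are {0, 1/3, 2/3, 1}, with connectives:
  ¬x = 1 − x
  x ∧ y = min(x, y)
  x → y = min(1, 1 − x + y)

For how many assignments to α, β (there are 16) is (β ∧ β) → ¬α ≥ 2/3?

α = 0, β = 0 ↦ 1  ≥
α = 0, β = 1/3 ↦ 1  ≥
α = 0, β = 2/3 ↦ 1  ≥
α = 0, β = 1 ↦ 1  ≥
α = 1/3, β = 0 ↦ 1  ≥
α = 1/3, β = 1/3 ↦ 1  ≥
α = 1/3, β = 2/3 ↦ 1  ≥
α = 1/3, β = 1 ↦ 2/3  ≥
α = 2/3, β = 0 ↦ 1  ≥
α = 2/3, β = 1/3 ↦ 1  ≥
α = 2/3, β = 2/3 ↦ 2/3  ≥
α = 2/3, β = 1 ↦ 1/3  <
α = 1, β = 0 ↦ 1  ≥
α = 1, β = 1/3 ↦ 2/3  ≥
α = 1, β = 2/3 ↦ 1/3  <
α = 1, β = 1 ↦ 0  <
So 13 of the 16 assignments meet the threshold.

13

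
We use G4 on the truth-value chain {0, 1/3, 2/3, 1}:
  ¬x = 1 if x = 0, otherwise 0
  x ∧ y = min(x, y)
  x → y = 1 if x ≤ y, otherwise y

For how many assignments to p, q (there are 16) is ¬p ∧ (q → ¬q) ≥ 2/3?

p = 0, q = 0 ↦ 1  ≥
p = 0, q = 1/3 ↦ 0  <
p = 0, q = 2/3 ↦ 0  <
p = 0, q = 1 ↦ 0  <
p = 1/3, q = 0 ↦ 0  <
p = 1/3, q = 1/3 ↦ 0  <
p = 1/3, q = 2/3 ↦ 0  <
p = 1/3, q = 1 ↦ 0  <
p = 2/3, q = 0 ↦ 0  <
p = 2/3, q = 1/3 ↦ 0  <
p = 2/3, q = 2/3 ↦ 0  <
p = 2/3, q = 1 ↦ 0  <
p = 1, q = 0 ↦ 0  <
p = 1, q = 1/3 ↦ 0  <
p = 1, q = 2/3 ↦ 0  <
p = 1, q = 1 ↦ 0  <
So 1 of the 16 assignments meets the threshold.

1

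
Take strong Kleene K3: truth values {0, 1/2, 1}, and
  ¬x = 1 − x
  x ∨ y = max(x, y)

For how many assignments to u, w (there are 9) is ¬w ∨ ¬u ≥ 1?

u = 0, w = 0 ↦ 1  ≥
u = 0, w = 1/2 ↦ 1  ≥
u = 0, w = 1 ↦ 1  ≥
u = 1/2, w = 0 ↦ 1  ≥
u = 1/2, w = 1/2 ↦ 1/2  <
u = 1/2, w = 1 ↦ 1/2  <
u = 1, w = 0 ↦ 1  ≥
u = 1, w = 1/2 ↦ 1/2  <
u = 1, w = 1 ↦ 0  <
So 5 of the 9 assignments meet the threshold.

5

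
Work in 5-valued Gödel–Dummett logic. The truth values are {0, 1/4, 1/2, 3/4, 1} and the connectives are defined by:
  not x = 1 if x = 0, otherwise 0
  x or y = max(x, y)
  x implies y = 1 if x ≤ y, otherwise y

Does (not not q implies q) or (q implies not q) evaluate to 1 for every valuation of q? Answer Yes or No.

No

Counterexample: take q = 1/4.
not q = not 1/4 = 0
not not q = not 0 = 1
not not q implies q = 1 implies 1/4 = 1/4
not q = not 1/4 = 0
q implies not q = 1/4 implies 0 = 0
(not not q implies q) or (q implies not q) = 1/4 or 0 = 1/4
This gives 1/4 ≠ 1.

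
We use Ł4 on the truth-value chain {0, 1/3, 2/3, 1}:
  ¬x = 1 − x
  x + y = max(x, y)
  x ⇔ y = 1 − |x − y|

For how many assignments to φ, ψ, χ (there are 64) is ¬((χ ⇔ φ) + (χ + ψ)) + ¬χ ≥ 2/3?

32

value 1: 16 assignments (counts)
value 2/3: 16 assignments (counts)
value 1/3: 16 assignments
value 0: 16 assignments
So 32 of the 64 assignments meet the threshold.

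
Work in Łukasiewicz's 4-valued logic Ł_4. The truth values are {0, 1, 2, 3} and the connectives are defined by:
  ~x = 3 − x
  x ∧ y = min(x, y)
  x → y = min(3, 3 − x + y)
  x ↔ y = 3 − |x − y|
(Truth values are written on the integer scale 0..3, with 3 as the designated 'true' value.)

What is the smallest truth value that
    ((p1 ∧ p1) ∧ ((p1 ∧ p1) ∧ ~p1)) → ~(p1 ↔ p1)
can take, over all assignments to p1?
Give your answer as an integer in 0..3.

Take p1 = 1:
p1 ∧ p1 = 1 ∧ 1 = 1
p1 ∧ p1 = 1 ∧ 1 = 1
~p1 = ~1 = 2
(p1 ∧ p1) ∧ ~p1 = 1 ∧ 2 = 1
(p1 ∧ p1) ∧ ((p1 ∧ p1) ∧ ~p1) = 1 ∧ 1 = 1
p1 ↔ p1 = 1 ↔ 1 = 3
~(p1 ↔ p1) = ~3 = 0
((p1 ∧ p1) ∧ ((p1 ∧ p1) ∧ ~p1)) → ~(p1 ↔ p1) = 1 → 0 = 2
No assignment yields a value below 2, so this is the minimum.

2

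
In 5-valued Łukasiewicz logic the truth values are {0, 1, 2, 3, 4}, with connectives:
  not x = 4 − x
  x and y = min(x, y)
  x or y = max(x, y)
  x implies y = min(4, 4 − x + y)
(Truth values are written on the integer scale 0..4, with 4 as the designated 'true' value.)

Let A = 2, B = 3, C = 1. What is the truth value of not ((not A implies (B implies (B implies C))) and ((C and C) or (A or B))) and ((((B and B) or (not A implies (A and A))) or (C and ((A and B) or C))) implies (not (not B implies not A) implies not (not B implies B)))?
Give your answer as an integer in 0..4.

1

not A = not 2 = 2
B implies C = 3 implies 1 = 2
B implies (B implies C) = 3 implies 2 = 3
not A implies (B implies (B implies C)) = 2 implies 3 = 4
C and C = 1 and 1 = 1
A or B = 2 or 3 = 3
(C and C) or (A or B) = 1 or 3 = 3
(not A implies (B implies (B implies C))) and ((C and C) or (A or B)) = 4 and 3 = 3
not ((not A implies (B implies (B implies C))) and ((C and C) or (A or B))) = not 3 = 1
B and B = 3 and 3 = 3
not A = not 2 = 2
A and A = 2 and 2 = 2
not A implies (A and A) = 2 implies 2 = 4
(B and B) or (not A implies (A and A)) = 3 or 4 = 4
A and B = 2 and 3 = 2
(A and B) or C = 2 or 1 = 2
C and ((A and B) or C) = 1 and 2 = 1
((B and B) or (not A implies (A and A))) or (C and ((A and B) or C)) = 4 or 1 = 4
not B = not 3 = 1
not A = not 2 = 2
not B implies not A = 1 implies 2 = 4
not (not B implies not A) = not 4 = 0
not B = not 3 = 1
not B implies B = 1 implies 3 = 4
not (not B implies B) = not 4 = 0
not (not B implies not A) implies not (not B implies B) = 0 implies 0 = 4
(((B and B) or (not A implies (A and A))) or (C and ((A and B) or C))) implies (not (not B implies not A) implies not (not B implies B)) = 4 implies 4 = 4
not ((not A implies (B implies (B implies C))) and ((C and C) or (A or B))) and ((((B and B) or (not A implies (A and A))) or (C and ((A and B) or C))) implies (not (not B implies not A) implies not (not B implies B))) = 1 and 4 = 1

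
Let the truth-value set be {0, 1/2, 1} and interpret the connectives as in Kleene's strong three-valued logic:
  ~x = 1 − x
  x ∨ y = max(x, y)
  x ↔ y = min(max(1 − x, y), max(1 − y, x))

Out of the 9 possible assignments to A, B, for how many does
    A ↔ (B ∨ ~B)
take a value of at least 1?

A = 0, B = 0 ↦ 0  <
A = 0, B = 1/2 ↦ 1/2  <
A = 0, B = 1 ↦ 0  <
A = 1/2, B = 0 ↦ 1/2  <
A = 1/2, B = 1/2 ↦ 1/2  <
A = 1/2, B = 1 ↦ 1/2  <
A = 1, B = 0 ↦ 1  ≥
A = 1, B = 1/2 ↦ 1/2  <
A = 1, B = 1 ↦ 1  ≥
So 2 of the 9 assignments meet the threshold.

2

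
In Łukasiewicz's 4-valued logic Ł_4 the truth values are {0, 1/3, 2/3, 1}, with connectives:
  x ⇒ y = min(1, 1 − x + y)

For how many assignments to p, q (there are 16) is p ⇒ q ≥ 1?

10

p = 0, q = 0 ↦ 1  ≥
p = 0, q = 1/3 ↦ 1  ≥
p = 0, q = 2/3 ↦ 1  ≥
p = 0, q = 1 ↦ 1  ≥
p = 1/3, q = 0 ↦ 2/3  <
p = 1/3, q = 1/3 ↦ 1  ≥
p = 1/3, q = 2/3 ↦ 1  ≥
p = 1/3, q = 1 ↦ 1  ≥
p = 2/3, q = 0 ↦ 1/3  <
p = 2/3, q = 1/3 ↦ 2/3  <
p = 2/3, q = 2/3 ↦ 1  ≥
p = 2/3, q = 1 ↦ 1  ≥
p = 1, q = 0 ↦ 0  <
p = 1, q = 1/3 ↦ 1/3  <
p = 1, q = 2/3 ↦ 2/3  <
p = 1, q = 1 ↦ 1  ≥
So 10 of the 16 assignments meet the threshold.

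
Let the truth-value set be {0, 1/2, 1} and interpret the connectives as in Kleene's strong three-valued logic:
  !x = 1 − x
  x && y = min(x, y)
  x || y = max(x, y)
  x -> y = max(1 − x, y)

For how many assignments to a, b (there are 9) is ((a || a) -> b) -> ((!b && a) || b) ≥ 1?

4

a = 0, b = 0 ↦ 0  <
a = 0, b = 1/2 ↦ 1/2  <
a = 0, b = 1 ↦ 1  ≥
a = 1/2, b = 0 ↦ 1/2  <
a = 1/2, b = 1/2 ↦ 1/2  <
a = 1/2, b = 1 ↦ 1  ≥
a = 1, b = 0 ↦ 1  ≥
a = 1, b = 1/2 ↦ 1/2  <
a = 1, b = 1 ↦ 1  ≥
So 4 of the 9 assignments meet the threshold.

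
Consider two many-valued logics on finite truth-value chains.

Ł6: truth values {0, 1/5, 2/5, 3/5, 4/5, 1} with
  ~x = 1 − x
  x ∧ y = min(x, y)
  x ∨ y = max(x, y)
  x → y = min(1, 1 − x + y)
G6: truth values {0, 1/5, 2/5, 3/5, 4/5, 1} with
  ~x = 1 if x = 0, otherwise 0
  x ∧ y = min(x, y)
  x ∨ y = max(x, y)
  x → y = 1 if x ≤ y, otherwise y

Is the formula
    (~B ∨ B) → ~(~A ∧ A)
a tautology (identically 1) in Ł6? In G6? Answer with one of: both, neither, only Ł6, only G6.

only G6

In Ł6: at A = 1/5, B = 0 the value is 4/5 — not a tautology.
In G6: every assignment gives 1 — tautology.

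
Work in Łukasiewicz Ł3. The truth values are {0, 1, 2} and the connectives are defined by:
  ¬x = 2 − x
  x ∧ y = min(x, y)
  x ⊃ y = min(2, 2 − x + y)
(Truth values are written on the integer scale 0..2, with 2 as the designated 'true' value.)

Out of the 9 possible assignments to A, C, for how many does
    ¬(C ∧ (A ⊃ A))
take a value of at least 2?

3

A = 0, C = 0 ↦ 2  ≥
A = 0, C = 1 ↦ 1  <
A = 0, C = 2 ↦ 0  <
A = 1, C = 0 ↦ 2  ≥
A = 1, C = 1 ↦ 1  <
A = 1, C = 2 ↦ 0  <
A = 2, C = 0 ↦ 2  ≥
A = 2, C = 1 ↦ 1  <
A = 2, C = 2 ↦ 0  <
So 3 of the 9 assignments meet the threshold.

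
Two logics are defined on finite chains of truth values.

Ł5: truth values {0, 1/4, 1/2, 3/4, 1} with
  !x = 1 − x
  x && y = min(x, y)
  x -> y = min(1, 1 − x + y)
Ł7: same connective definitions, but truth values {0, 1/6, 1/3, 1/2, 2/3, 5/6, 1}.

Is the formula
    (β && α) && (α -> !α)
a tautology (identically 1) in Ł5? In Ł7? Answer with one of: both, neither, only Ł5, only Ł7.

In Ł5: at α = 0, β = 0 the value is 0 — not a tautology.
In Ł7: at α = 0, β = 0 the value is 0 — not a tautology.

neither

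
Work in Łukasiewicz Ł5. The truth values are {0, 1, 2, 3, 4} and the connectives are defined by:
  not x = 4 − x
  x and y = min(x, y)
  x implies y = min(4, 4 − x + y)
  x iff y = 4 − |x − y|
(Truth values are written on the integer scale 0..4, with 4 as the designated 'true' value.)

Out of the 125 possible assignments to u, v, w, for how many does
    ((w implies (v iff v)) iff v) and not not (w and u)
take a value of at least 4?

value 4: 1 assignment (counts)
value 3: 7 assignments
value 2: 19 assignments
value 1: 37 assignments
value 0: 61 assignments
So 1 of the 125 assignments meets the threshold.

1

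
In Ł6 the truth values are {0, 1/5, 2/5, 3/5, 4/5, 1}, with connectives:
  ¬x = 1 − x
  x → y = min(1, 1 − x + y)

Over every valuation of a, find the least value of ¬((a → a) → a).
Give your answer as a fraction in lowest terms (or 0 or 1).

Take a = 1:
a → a = 1 → 1 = 1
(a → a) → a = 1 → 1 = 1
¬((a → a) → a) = ¬1 = 0
No assignment yields a value below 0, so this is the minimum.

0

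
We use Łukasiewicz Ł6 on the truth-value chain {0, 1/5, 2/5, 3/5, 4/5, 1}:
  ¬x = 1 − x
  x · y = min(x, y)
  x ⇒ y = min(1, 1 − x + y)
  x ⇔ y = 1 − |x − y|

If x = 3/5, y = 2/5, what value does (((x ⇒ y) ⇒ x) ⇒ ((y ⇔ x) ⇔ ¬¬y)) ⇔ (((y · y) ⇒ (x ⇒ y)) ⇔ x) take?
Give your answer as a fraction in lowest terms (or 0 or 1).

x ⇒ y = 3/5 ⇒ 2/5 = 4/5
(x ⇒ y) ⇒ x = 4/5 ⇒ 3/5 = 4/5
y ⇔ x = 2/5 ⇔ 3/5 = 4/5
¬y = ¬2/5 = 3/5
¬¬y = ¬3/5 = 2/5
(y ⇔ x) ⇔ ¬¬y = 4/5 ⇔ 2/5 = 3/5
((x ⇒ y) ⇒ x) ⇒ ((y ⇔ x) ⇔ ¬¬y) = 4/5 ⇒ 3/5 = 4/5
y · y = 2/5 · 2/5 = 2/5
x ⇒ y = 3/5 ⇒ 2/5 = 4/5
(y · y) ⇒ (x ⇒ y) = 2/5 ⇒ 4/5 = 1
((y · y) ⇒ (x ⇒ y)) ⇔ x = 1 ⇔ 3/5 = 3/5
(((x ⇒ y) ⇒ x) ⇒ ((y ⇔ x) ⇔ ¬¬y)) ⇔ (((y · y) ⇒ (x ⇒ y)) ⇔ x) = 4/5 ⇔ 3/5 = 4/5

4/5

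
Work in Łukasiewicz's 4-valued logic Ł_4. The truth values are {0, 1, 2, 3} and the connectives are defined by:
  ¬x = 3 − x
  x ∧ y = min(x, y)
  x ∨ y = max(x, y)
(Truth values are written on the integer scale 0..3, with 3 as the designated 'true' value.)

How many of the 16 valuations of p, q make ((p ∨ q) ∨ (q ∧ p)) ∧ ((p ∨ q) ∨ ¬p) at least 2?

p = 0, q = 0 ↦ 0  <
p = 0, q = 1 ↦ 1  <
p = 0, q = 2 ↦ 2  ≥
p = 0, q = 3 ↦ 3  ≥
p = 1, q = 0 ↦ 1  <
p = 1, q = 1 ↦ 1  <
p = 1, q = 2 ↦ 2  ≥
p = 1, q = 3 ↦ 3  ≥
p = 2, q = 0 ↦ 2  ≥
p = 2, q = 1 ↦ 2  ≥
p = 2, q = 2 ↦ 2  ≥
p = 2, q = 3 ↦ 3  ≥
p = 3, q = 0 ↦ 3  ≥
p = 3, q = 1 ↦ 3  ≥
p = 3, q = 2 ↦ 3  ≥
p = 3, q = 3 ↦ 3  ≥
So 12 of the 16 assignments meet the threshold.

12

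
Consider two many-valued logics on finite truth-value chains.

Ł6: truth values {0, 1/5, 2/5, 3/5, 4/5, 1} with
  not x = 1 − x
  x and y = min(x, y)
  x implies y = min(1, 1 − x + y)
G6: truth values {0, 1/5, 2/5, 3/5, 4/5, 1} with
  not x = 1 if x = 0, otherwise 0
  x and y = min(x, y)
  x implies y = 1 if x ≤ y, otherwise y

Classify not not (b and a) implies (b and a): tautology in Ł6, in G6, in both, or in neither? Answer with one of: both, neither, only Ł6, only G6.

only Ł6

In Ł6: every assignment gives 1 — tautology.
In G6: at a = 1/5, b = 1/5 the value is 1/5 — not a tautology.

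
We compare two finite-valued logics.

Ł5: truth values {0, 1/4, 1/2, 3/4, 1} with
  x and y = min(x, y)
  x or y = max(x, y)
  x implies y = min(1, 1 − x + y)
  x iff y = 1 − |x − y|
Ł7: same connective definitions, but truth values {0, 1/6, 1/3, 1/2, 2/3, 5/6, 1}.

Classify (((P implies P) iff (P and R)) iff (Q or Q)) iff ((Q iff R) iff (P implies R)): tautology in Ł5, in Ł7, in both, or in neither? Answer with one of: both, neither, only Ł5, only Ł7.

In Ł5: at P = 0, Q = 0, R = 1/4 the value is 3/4 — not a tautology.
In Ł7: at P = 0, Q = 0, R = 1/6 the value is 5/6 — not a tautology.

neither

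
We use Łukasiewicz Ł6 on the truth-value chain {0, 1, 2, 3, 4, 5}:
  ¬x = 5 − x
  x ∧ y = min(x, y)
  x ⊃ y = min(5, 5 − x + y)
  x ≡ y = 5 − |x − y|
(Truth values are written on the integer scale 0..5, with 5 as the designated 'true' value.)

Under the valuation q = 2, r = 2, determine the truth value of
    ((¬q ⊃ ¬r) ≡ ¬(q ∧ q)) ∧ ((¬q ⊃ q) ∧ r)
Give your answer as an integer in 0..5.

¬q = ¬2 = 3
¬r = ¬2 = 3
¬q ⊃ ¬r = 3 ⊃ 3 = 5
q ∧ q = 2 ∧ 2 = 2
¬(q ∧ q) = ¬2 = 3
(¬q ⊃ ¬r) ≡ ¬(q ∧ q) = 5 ≡ 3 = 3
¬q = ¬2 = 3
¬q ⊃ q = 3 ⊃ 2 = 4
(¬q ⊃ q) ∧ r = 4 ∧ 2 = 2
((¬q ⊃ ¬r) ≡ ¬(q ∧ q)) ∧ ((¬q ⊃ q) ∧ r) = 3 ∧ 2 = 2

2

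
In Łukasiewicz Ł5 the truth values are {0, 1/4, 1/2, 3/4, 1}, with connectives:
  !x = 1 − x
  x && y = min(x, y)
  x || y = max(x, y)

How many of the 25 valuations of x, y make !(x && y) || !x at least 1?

value 1: 9 assignments (counts)
value 3/4: 7 assignments
value 1/2: 5 assignments
value 1/4: 3 assignments
value 0: 1 assignment
So 9 of the 25 assignments meet the threshold.

9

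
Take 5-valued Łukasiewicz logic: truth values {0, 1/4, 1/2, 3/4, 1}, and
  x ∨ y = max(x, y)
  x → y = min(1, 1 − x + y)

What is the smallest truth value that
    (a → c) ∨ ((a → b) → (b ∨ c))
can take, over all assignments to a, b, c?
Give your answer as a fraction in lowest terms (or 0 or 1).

Take a = 1/2, b = 0, c = 0:
a → c = 1/2 → 0 = 1/2
a → b = 1/2 → 0 = 1/2
b ∨ c = 0 ∨ 0 = 0
(a → b) → (b ∨ c) = 1/2 → 0 = 1/2
(a → c) ∨ ((a → b) → (b ∨ c)) = 1/2 ∨ 1/2 = 1/2
No assignment yields a value below 1/2, so this is the minimum.

1/2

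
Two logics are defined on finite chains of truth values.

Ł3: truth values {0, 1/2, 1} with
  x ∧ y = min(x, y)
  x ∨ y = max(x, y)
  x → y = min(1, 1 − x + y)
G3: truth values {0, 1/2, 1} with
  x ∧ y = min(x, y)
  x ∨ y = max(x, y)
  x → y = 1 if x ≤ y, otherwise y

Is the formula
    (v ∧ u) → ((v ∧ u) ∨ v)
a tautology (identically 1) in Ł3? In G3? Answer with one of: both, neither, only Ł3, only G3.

In Ł3: every assignment gives 1 — tautology.
In G3: every assignment gives 1 — tautology.

both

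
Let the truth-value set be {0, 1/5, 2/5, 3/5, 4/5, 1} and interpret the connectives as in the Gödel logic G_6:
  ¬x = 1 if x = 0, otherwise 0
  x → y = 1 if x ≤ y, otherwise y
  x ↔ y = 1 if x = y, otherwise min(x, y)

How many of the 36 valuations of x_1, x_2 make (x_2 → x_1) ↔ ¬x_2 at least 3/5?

11

value 1: 11 assignments (counts)
value 0: 25 assignments
So 11 of the 36 assignments meet the threshold.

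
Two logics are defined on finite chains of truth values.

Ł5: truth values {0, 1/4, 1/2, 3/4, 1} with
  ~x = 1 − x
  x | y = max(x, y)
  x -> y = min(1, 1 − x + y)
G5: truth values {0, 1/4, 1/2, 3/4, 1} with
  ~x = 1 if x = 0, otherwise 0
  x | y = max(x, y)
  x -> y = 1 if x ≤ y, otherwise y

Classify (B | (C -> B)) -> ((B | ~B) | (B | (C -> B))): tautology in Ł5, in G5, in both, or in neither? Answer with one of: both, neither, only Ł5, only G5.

In Ł5: every assignment gives 1 — tautology.
In G5: every assignment gives 1 — tautology.

both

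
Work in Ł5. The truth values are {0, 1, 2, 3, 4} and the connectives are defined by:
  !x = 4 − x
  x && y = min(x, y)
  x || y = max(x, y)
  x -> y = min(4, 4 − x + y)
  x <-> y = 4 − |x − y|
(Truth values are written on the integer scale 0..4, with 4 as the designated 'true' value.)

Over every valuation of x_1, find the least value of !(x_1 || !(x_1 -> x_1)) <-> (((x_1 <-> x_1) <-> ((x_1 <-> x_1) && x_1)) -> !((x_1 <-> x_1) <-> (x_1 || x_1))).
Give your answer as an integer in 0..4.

Take x_1 = 2:
x_1 -> x_1 = 2 -> 2 = 4
!(x_1 -> x_1) = !4 = 0
x_1 || !(x_1 -> x_1) = 2 || 0 = 2
!(x_1 || !(x_1 -> x_1)) = !2 = 2
x_1 <-> x_1 = 2 <-> 2 = 4
x_1 <-> x_1 = 2 <-> 2 = 4
(x_1 <-> x_1) && x_1 = 4 && 2 = 2
(x_1 <-> x_1) <-> ((x_1 <-> x_1) && x_1) = 4 <-> 2 = 2
x_1 <-> x_1 = 2 <-> 2 = 4
x_1 || x_1 = 2 || 2 = 2
(x_1 <-> x_1) <-> (x_1 || x_1) = 4 <-> 2 = 2
!((x_1 <-> x_1) <-> (x_1 || x_1)) = !2 = 2
((x_1 <-> x_1) <-> ((x_1 <-> x_1) && x_1)) -> !((x_1 <-> x_1) <-> (x_1 || x_1)) = 2 -> 2 = 4
!(x_1 || !(x_1 -> x_1)) <-> (((x_1 <-> x_1) <-> ((x_1 <-> x_1) && x_1)) -> !((x_1 <-> x_1) <-> (x_1 || x_1))) = 2 <-> 4 = 2
No assignment yields a value below 2, so this is the minimum.

2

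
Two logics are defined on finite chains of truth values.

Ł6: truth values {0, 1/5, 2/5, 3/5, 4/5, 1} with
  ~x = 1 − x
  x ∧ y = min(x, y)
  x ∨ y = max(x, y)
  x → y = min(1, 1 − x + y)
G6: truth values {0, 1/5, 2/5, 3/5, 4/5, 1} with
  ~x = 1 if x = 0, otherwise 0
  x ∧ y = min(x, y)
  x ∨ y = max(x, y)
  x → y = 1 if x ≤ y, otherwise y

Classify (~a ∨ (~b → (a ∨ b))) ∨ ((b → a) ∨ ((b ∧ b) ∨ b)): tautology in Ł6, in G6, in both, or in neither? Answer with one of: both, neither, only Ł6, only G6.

only G6

In Ł6: at a = 1/5, b = 2/5 the value is 4/5 — not a tautology.
In G6: every assignment gives 1 — tautology.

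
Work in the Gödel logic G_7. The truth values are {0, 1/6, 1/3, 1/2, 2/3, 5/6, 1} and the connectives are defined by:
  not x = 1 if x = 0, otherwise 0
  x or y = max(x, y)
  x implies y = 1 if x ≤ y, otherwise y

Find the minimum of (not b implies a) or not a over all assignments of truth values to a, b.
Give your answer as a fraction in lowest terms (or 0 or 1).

Take a = 1/6, b = 0:
not b = not 0 = 1
not b implies a = 1 implies 1/6 = 1/6
not a = not 1/6 = 0
(not b implies a) or not a = 1/6 or 0 = 1/6
No assignment yields a value below 1/6, so this is the minimum.

1/6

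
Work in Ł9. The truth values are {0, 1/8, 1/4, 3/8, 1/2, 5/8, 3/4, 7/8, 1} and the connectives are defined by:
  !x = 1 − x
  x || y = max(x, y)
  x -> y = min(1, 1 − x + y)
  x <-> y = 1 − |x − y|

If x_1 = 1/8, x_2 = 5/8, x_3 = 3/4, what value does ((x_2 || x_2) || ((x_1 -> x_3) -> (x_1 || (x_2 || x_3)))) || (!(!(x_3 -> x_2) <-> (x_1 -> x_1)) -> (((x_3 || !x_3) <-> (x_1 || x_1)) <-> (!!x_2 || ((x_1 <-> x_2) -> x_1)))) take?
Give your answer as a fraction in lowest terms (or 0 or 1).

x_2 || x_2 = 5/8 || 5/8 = 5/8
x_1 -> x_3 = 1/8 -> 3/4 = 1
x_2 || x_3 = 5/8 || 3/4 = 3/4
x_1 || (x_2 || x_3) = 1/8 || 3/4 = 3/4
(x_1 -> x_3) -> (x_1 || (x_2 || x_3)) = 1 -> 3/4 = 3/4
(x_2 || x_2) || ((x_1 -> x_3) -> (x_1 || (x_2 || x_3))) = 5/8 || 3/4 = 3/4
x_3 -> x_2 = 3/4 -> 5/8 = 7/8
!(x_3 -> x_2) = !7/8 = 1/8
x_1 -> x_1 = 1/8 -> 1/8 = 1
!(x_3 -> x_2) <-> (x_1 -> x_1) = 1/8 <-> 1 = 1/8
!(!(x_3 -> x_2) <-> (x_1 -> x_1)) = !1/8 = 7/8
!x_3 = !3/4 = 1/4
x_3 || !x_3 = 3/4 || 1/4 = 3/4
x_1 || x_1 = 1/8 || 1/8 = 1/8
(x_3 || !x_3) <-> (x_1 || x_1) = 3/4 <-> 1/8 = 3/8
!x_2 = !5/8 = 3/8
!!x_2 = !3/8 = 5/8
x_1 <-> x_2 = 1/8 <-> 5/8 = 1/2
(x_1 <-> x_2) -> x_1 = 1/2 -> 1/8 = 5/8
!!x_2 || ((x_1 <-> x_2) -> x_1) = 5/8 || 5/8 = 5/8
((x_3 || !x_3) <-> (x_1 || x_1)) <-> (!!x_2 || ((x_1 <-> x_2) -> x_1)) = 3/8 <-> 5/8 = 3/4
!(!(x_3 -> x_2) <-> (x_1 -> x_1)) -> (((x_3 || !x_3) <-> (x_1 || x_1)) <-> (!!x_2 || ((x_1 <-> x_2) -> x_1))) = 7/8 -> 3/4 = 7/8
((x_2 || x_2) || ((x_1 -> x_3) -> (x_1 || (x_2 || x_3)))) || (!(!(x_3 -> x_2) <-> (x_1 -> x_1)) -> (((x_3 || !x_3) <-> (x_1 || x_1)) <-> (!!x_2 || ((x_1 <-> x_2) -> x_1)))) = 3/4 || 7/8 = 7/8

7/8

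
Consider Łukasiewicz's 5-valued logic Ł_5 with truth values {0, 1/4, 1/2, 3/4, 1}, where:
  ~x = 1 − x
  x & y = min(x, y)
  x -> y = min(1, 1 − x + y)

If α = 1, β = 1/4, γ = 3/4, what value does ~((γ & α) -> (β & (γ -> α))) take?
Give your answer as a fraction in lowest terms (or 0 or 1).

γ & α = 3/4 & 1 = 3/4
γ -> α = 3/4 -> 1 = 1
β & (γ -> α) = 1/4 & 1 = 1/4
(γ & α) -> (β & (γ -> α)) = 3/4 -> 1/4 = 1/2
~((γ & α) -> (β & (γ -> α))) = ~1/2 = 1/2

1/2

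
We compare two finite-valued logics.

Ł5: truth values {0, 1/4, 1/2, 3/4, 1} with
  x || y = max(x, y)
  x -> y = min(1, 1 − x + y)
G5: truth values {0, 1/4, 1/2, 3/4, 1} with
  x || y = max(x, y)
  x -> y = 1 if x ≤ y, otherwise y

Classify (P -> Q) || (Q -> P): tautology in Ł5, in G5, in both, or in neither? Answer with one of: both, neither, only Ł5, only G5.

In Ł5: every assignment gives 1 — tautology.
In G5: every assignment gives 1 — tautology.

both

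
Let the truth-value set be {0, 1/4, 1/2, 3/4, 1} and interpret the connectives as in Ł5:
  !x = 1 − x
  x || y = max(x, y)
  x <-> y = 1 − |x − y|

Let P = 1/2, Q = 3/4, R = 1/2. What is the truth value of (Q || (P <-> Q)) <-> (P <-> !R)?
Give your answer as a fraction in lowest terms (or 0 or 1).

3/4

P <-> Q = 1/2 <-> 3/4 = 3/4
Q || (P <-> Q) = 3/4 || 3/4 = 3/4
!R = !1/2 = 1/2
P <-> !R = 1/2 <-> 1/2 = 1
(Q || (P <-> Q)) <-> (P <-> !R) = 3/4 <-> 1 = 3/4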